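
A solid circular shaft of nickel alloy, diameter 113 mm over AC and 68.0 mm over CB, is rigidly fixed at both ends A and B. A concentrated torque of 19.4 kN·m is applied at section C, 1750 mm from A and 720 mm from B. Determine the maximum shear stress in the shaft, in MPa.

Compatibility: T_A·a/J_AC = T_B·b/J_CB with T_A + T_B = T₀.
J_AC = 1.60×10^-5 m⁴, J_CB = 2.10×10^-6 m⁴, so T_A = T₀·(J_AC/a)/((J_AC/a)+(J_CB/b)) = 14710 N·m, T_B = 4689 N·m.
τ in each portion: τ_AC = 5.19×10^7 Pa, τ_CB = 7.59×10^7 Pa; maximum is in CB.
τ_max = T_CB·r/J = 4689·0.0340/2.10×10^-6 = 7.595×10^7 Pa.

75.9 MPa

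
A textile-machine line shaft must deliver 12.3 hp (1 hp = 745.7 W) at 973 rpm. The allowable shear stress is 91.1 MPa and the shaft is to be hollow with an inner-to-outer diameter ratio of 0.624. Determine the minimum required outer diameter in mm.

ω = 2π·973/60 = 101.9 rad/s, so T = P/ω = 12.3×745.7 / 101.9 = 90.02 N·m.
For a hollow shaft with d_i/d_o = 0.624: τ_max = 16T/(π d_o³ (1−k⁴)), so d_o = [16T/(π τ_allow (1−k⁴))]^(1/3) = [16·90.02/(π·9.11×10^7·0.8484)]^(1/3) = 0.01810 m.

18.1 mm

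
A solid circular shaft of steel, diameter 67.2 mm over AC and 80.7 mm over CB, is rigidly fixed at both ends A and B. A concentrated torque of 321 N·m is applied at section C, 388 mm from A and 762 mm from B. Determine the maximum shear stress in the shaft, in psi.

Compatibility: T_A·a/J_AC = T_B·b/J_CB with T_A + T_B = T₀.
J_AC = 2.00×10^-6 m⁴, J_CB = 4.16×10^-6 m⁴, so T_A = T₀·(J_AC/a)/((J_AC/a)+(J_CB/b)) = 155.9 N·m, T_B = 165.1 N·m.
τ in each portion: τ_AC = 2.62×10^6 Pa, τ_CB = 1.60×10^6 Pa; maximum is in AC.
τ_max = T_AC·r/J = 155.9·0.0336/2.00×10^-6 = 2.616×10^6 Pa.

379 psi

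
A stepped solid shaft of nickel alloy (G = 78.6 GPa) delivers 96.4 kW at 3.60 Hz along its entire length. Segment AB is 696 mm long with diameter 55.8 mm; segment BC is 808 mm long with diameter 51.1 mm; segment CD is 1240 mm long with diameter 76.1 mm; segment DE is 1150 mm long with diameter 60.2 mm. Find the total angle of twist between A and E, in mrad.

ω = 2π·3.60 = 22.62 rad/s, so T = P/ω = 96.4×10³ / 22.62 = 4262 N·m.
J_AB = π(0.0558)⁴/32 = 9.52×10^-7 m⁴; J_BC = π(0.0511)⁴/32 = 6.69×10^-7 m⁴; J_CD = π(0.0761)⁴/32 = 3.29×10^-6 m⁴; J_DE = π(0.0602)⁴/32 = 1.29×10^-6 m⁴.
θ = (T/G)·Σ L_i/J_i = (4262/78.6×10⁹)·(0.696/9.52×10^-7 + 0.808/6.69×10^-7 + 1.24/3.29×10^-6 + 1.15/1.29×10^-6) = 0.1739 rad.

174 mrad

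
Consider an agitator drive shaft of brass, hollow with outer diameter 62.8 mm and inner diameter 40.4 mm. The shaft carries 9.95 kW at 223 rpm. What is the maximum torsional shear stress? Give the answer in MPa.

ω = 2π·223/60 = 23.35 rad/s, so T = P/ω = 9.95×10³ / 23.35 = 426.1 N·m.
J = π(d_o⁴ − d_i⁴)/32 = π(0.0628⁴ − 0.0404⁴)/32 = 1.265×10^-6 m⁴.
τ_max = T·r/J = 426.1 × 0.0314 / 1.265×10^-6 = 1.057×10^7 Pa.

10.6 MPa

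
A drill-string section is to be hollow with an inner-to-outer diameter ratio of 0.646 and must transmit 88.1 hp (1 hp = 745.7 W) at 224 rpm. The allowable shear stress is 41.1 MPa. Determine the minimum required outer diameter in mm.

ω = 2π·224/60 = 23.46 rad/s, so T = P/ω = 88.1×745.7 / 23.46 = 2801 N·m.
For a hollow shaft with d_i/d_o = 0.646: τ_max = 16T/(π d_o³ (1−k⁴)), so d_o = [16T/(π τ_allow (1−k⁴))]^(1/3) = [16·2801/(π·4.11×10^7·0.8258)]^(1/3) = 0.07490 m.

74.9 mm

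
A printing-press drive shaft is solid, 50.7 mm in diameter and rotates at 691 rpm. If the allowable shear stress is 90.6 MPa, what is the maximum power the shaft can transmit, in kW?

J = πd⁴/32 = π(0.0507)⁴/32 = 6.487×10^-7 m⁴.
T_max = τ_allow·J/r = 9.06×10^7 × 6.487×10^-7 / 0.0254 = 2318 N·m.
ω = 2π·691/60 = 72.36 rad/s, so P_max = T_max·ω = 1.678×10^5 W.

168 kW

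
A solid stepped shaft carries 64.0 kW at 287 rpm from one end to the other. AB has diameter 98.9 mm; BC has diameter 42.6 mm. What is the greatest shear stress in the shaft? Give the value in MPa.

140 MPa

ω = 2π·287/60 = 30.05 rad/s, so T = P/ω = 64.0×10³ / 30.05 = 2129 N·m.
Under the same torque, τ_max = 16T/(πd³) is largest where d is smallest — segment BC (d = 42.6 mm).
τ_max = 16·2129/(π·(0.0426)³) = 1.403×10^8 Pa.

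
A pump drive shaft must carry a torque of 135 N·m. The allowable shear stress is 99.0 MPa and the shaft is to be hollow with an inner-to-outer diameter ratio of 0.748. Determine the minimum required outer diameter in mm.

21.6 mm

For a hollow shaft with d_i/d_o = 0.748: τ_max = 16T/(π d_o³ (1−k⁴)), so d_o = [16T/(π τ_allow (1−k⁴))]^(1/3) = [16·135.0/(π·9.90×10^7·0.6870)]^(1/3) = 0.02162 m.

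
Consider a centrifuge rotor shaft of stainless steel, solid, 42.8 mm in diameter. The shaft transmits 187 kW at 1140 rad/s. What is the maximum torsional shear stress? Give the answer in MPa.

ω = 1140 rad/s, so T = P/ω = 187×10³ / 1140 = 164.0 N·m.
J = πd⁴/32 = π(0.0428)⁴/32 = 3.294×10^-7 m⁴.
τ_max = T·r/J = 164.0 × 0.0214 / 3.294×10^-7 = 1.066×10^7 Pa.

10.7 MPa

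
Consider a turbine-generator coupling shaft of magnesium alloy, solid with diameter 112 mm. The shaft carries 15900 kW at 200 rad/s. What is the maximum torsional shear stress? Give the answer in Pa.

ω = 200 rad/s, so T = P/ω = 15900×10³ / 200.0 = 79500 N·m.
J = πd⁴/32 = π(0.112)⁴/32 = 1.545×10^-5 m⁴.
τ_max = T·r/J = 79500 × 0.0560 / 1.545×10^-5 = 2.882×10^8 Pa.

2.88e8 Pa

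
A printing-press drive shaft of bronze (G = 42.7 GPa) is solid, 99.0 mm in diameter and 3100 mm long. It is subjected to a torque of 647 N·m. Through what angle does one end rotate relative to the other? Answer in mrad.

4.98 mrad

J = πd⁴/32 = π(0.0990)⁴/32 = 9.431×10^-6 m⁴.
θ = T·L/(G·J) = 647.0 × 3.10 / (42.7×10⁹ × 9.431×10^-6) = 4.981×10^-3 rad.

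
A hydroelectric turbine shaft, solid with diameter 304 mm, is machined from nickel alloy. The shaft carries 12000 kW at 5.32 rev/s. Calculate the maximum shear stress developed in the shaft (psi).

9440 psi

ω = 2π·5.32 = 33.43 rad/s, so T = P/ω = 12000×10³ / 33.43 = 359000 N·m.
J = πd⁴/32 = π(0.304)⁴/32 = 8.385×10^-4 m⁴.
τ_max = T·r/J = 359000 × 0.152 / 8.385×10^-4 = 6.508×10^7 Pa.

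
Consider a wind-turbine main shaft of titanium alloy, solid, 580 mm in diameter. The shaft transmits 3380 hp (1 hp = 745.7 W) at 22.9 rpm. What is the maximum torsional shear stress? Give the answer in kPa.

27400 kPa

ω = 2π·22.9/60 = 2.398 rad/s, so T = P/ω = 3380×745.7 / 2.398 = 1.051e6 N·m.
J = πd⁴/32 = π(0.580)⁴/32 = 0.01111 m⁴.
τ_max = T·r/J = 1.051e6 × 0.290 / 0.01111 = 2.743×10^7 Pa.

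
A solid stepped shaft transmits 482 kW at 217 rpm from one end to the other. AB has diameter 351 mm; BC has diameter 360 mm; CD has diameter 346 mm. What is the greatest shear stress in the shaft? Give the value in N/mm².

2.61 N/mm²

ω = 2π·217/60 = 22.72 rad/s, so T = P/ω = 482×10³ / 22.72 = 21210 N·m.
Under the same torque, τ_max = 16T/(πd³) is largest where d is smallest — segment CD (d = 346 mm).
τ_max = 16·21210/(π·(0.346)³) = 2.608×10^6 Pa.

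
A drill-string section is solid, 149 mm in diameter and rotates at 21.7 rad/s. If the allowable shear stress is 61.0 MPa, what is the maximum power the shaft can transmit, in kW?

J = πd⁴/32 = π(0.149)⁴/32 = 4.839×10^-5 m⁴.
T_max = τ_allow·J/r = 6.10×10^7 × 4.839×10^-5 / 0.0745 = 39620 N·m.
ω = 21.7 rad/s, so P_max = T_max·ω = 8.598×10^5 W.

860 kW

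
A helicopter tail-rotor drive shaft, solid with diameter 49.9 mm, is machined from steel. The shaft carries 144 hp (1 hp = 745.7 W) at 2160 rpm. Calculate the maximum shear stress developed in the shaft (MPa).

19.5 MPa

ω = 2π·2160/60 = 226.2 rad/s, so T = P/ω = 144×745.7 / 226.2 = 474.7 N·m.
J = πd⁴/32 = π(0.0499)⁴/32 = 6.087×10^-7 m⁴.
τ_max = T·r/J = 474.7 × 0.0249 / 6.087×10^-7 = 1.946×10^7 Pa.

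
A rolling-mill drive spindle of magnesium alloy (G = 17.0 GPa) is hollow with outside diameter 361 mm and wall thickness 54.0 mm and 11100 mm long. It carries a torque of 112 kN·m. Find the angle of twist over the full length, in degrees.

J = π(d_o⁴ − d_i⁴)/32 = π(0.361⁴ − 0.253⁴)/32 = 1.265×10^-3 m⁴.
θ = T·L/(G·J) = 112000 × 11.1 / (17.0×10⁹ × 1.265×10^-3) = 0.05780 rad.

3.31°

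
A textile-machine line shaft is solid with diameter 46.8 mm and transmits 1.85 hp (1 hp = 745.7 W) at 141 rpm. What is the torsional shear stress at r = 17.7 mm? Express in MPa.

3.51 MPa

ω = 2π·141/60 = 14.77 rad/s, so T = P/ω = 1.85×745.7 / 14.77 = 93.43 N·m.
J = πd⁴/32 = π(0.0468)⁴/32 = 4.710×10^-7 m⁴.
Shear stress varies linearly with radius: τ = T·r/J = 93.43 × 0.0177 / 4.710×10^-7 = 3.511×10^6 Pa.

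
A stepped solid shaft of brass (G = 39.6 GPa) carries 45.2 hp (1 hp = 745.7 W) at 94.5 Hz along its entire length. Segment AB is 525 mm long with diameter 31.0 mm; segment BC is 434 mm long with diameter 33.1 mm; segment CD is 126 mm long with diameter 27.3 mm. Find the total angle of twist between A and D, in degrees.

0.968°

ω = 2π·94.5 = 593.8 rad/s, so T = P/ω = 45.2×745.7 / 593.8 = 56.77 N·m.
J_AB = π(0.0310)⁴/32 = 9.07×10^-8 m⁴; J_BC = π(0.0331)⁴/32 = 1.18×10^-7 m⁴; J_CD = π(0.0273)⁴/32 = 5.45×10^-8 m⁴.
θ = (T/G)·Σ L_i/J_i = (56.77/39.6×10⁹)·(0.525/9.07×10^-8 + 0.434/1.18×10^-7 + 0.126/5.45×10^-8) = 0.01689 rad.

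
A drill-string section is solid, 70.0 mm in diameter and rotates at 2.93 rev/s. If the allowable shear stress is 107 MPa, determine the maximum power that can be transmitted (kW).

J = πd⁴/32 = π(0.0700)⁴/32 = 2.357×10^-6 m⁴.
T_max = τ_allow·J/r = 1.07×10^8 × 2.357×10^-6 / 0.0350 = 7206 N·m.
ω = 2π·2.93 = 18.41 rad/s, so P_max = T_max·ω = 1.327×10^5 W.

133 kW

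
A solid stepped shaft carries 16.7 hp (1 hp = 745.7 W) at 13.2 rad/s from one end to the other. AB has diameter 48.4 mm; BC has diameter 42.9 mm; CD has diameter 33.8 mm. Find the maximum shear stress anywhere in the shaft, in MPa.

ω = 13.2 rad/s, so T = P/ω = 16.7×745.7 / 13.20 = 943.4 N·m.
Under the same torque, τ_max = 16T/(πd³) is largest where d is smallest — segment CD (d = 33.8 mm).
τ_max = 16·943.4/(π·(0.0338)³) = 1.244×10^8 Pa.

124 MPa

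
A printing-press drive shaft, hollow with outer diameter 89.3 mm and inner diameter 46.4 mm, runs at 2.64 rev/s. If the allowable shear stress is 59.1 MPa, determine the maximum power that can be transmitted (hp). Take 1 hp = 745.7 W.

170 hp

J = π(d_o⁴ − d_i⁴)/32 = π(0.0893⁴ − 0.0464⁴)/32 = 5.788×10^-6 m⁴.
T_max = τ_allow·J/r = 5.91×10^7 × 5.788×10^-6 / 0.0446 = 7661 N·m.
ω = 2π·2.64 = 16.59 rad/s, so P_max = T_max·ω = 1.271×10^5 W.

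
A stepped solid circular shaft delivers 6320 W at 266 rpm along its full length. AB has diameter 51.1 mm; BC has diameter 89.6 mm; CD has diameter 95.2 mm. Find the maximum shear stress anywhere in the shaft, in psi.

1260 psi

ω = 2π·266/60 = 27.86 rad/s, so T = P/ω = 6320 / 27.86 = 226.9 N·m.
Under the same torque, τ_max = 16T/(πd³) is largest where d is smallest — segment AB (d = 51.1 mm).
τ_max = 16·226.9/(π·(0.0511)³) = 8.660×10^6 Pa.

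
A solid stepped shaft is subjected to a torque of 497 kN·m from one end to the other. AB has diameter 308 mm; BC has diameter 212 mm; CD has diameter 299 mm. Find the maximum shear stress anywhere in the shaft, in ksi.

38.5 ksi

Under the same torque, τ_max = 16T/(πd³) is largest where d is smallest — segment BC (d = 212 mm).
τ_max = 16·497000/(π·(0.212)³) = 2.657×10^8 Pa.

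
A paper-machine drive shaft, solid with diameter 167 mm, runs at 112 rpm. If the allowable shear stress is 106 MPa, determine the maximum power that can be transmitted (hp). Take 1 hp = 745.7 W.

J = πd⁴/32 = π(0.167)⁴/32 = 7.636×10^-5 m⁴.
T_max = τ_allow·J/r = 1.06×10^8 × 7.636×10^-5 / 0.0835 = 96940 N·m.
ω = 2π·112/60 = 11.73 rad/s, so P_max = T_max·ω = 1.137×10^6 W.

1520 hp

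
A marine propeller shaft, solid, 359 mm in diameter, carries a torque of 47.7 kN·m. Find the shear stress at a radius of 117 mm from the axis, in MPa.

3.42 MPa

J = πd⁴/32 = π(0.359)⁴/32 = 1.631×10^-3 m⁴.
Shear stress varies linearly with radius: τ = T·r/J = 47700 × 0.117 / 1.631×10^-3 = 3.422×10^6 Pa.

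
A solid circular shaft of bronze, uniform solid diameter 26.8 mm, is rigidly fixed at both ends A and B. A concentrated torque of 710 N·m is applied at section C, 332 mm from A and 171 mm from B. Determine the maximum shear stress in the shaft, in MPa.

With uniform GJ and both ends fixed, compatibility θ_AC = θ_CB gives T_A·a = T_B·b, together with T_A + T_B = T₀.
T_A = T₀·b/(a+b) = 710.0·171/503.0 = 241.4 N·m; T_B = 468.6 N·m.
τ in each portion: τ_AC = 6.39×10^7 Pa, τ_CB = 1.24×10^8 Pa; maximum is in CB.
τ_max = T_CB·r/J = 468.6·0.0134/5.06×10^-8 = 1.240×10^8 Pa.

124 MPa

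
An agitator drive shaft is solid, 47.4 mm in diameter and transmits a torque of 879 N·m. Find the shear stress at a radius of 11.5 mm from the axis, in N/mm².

J = πd⁴/32 = π(0.0474)⁴/32 = 4.956×10^-7 m⁴.
Shear stress varies linearly with radius: τ = T·r/J = 879.0 × 0.0115 / 4.956×10^-7 = 2.040×10^7 Pa.

20.4 N/mm²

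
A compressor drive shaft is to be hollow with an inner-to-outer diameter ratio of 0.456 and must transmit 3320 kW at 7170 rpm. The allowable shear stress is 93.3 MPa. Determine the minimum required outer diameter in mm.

63.2 mm

ω = 2π·7170/60 = 750.8 rad/s, so T = P/ω = 3320×10³ / 750.8 = 4422 N·m.
For a hollow shaft with d_i/d_o = 0.456: τ_max = 16T/(π d_o³ (1−k⁴)), so d_o = [16T/(π τ_allow (1−k⁴))]^(1/3) = [16·4422/(π·9.33×10^7·0.9568)]^(1/3) = 0.06319 m.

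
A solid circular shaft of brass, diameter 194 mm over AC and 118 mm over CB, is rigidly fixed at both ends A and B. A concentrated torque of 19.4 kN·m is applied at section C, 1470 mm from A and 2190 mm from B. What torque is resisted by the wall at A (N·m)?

Compatibility: T_A·a/J_AC = T_B·b/J_CB with T_A + T_B = T₀.
J_AC = 1.39×10^-4 m⁴, J_CB = 1.90×10^-5 m⁴, so T_A = T₀·(J_AC/a)/((J_AC/a)+(J_CB/b)) = 17770 N·m, T_B = 1632 N·m.

17800 N·m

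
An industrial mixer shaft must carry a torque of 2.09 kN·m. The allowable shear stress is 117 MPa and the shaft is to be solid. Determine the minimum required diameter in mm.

45.0 mm

For a solid shaft τ_max = 16T/(πd³), so d = (16T/(π τ_allow))^(1/3) = (16·2090/(π·1.17×10^8))^(1/3) = 0.04498 m.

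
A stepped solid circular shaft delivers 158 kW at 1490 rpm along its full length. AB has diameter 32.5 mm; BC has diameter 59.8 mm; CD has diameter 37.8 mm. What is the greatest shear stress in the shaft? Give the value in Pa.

ω = 2π·1490/60 = 156.0 rad/s, so T = P/ω = 158×10³ / 156.0 = 1013 N·m.
Under the same torque, τ_max = 16T/(πd³) is largest where d is smallest — segment AB (d = 32.5 mm).
τ_max = 16·1013/(π·(0.0325)³) = 1.502×10^8 Pa.

1.50e8 Pa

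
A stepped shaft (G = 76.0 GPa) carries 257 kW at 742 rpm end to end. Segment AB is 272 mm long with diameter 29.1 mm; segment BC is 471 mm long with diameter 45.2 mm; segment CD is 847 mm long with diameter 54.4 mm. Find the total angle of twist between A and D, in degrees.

ω = 2π·742/60 = 77.70 rad/s, so T = P/ω = 257×10³ / 77.70 = 3308 N·m.
J_AB = π(0.0291)⁴/32 = 7.04×10^-8 m⁴; J_BC = π(0.0452)⁴/32 = 4.10×10^-7 m⁴; J_CD = π(0.0544)⁴/32 = 8.60×10^-7 m⁴.
θ = (T/G)·Σ L_i/J_i = (3308/76.0×10⁹)·(0.272/7.04×10^-8 + 0.471/4.10×10^-7 + 0.847/8.60×10^-7) = 0.2610 rad.

15.0°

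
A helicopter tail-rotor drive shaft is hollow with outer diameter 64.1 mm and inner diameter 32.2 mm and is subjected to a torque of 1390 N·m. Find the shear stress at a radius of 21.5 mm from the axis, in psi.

2790 psi

J = π(d_o⁴ − d_i⁴)/32 = π(0.0641⁴ − 0.0322⁴)/32 = 1.552×10^-6 m⁴.
Shear stress varies linearly with radius: τ = T·r/J = 1390 × 0.0215 / 1.552×10^-6 = 1.926×10^7 Pa.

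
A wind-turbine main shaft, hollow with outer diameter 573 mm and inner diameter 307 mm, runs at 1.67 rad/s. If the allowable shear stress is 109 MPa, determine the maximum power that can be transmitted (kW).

6170 kW

J = π(d_o⁴ − d_i⁴)/32 = π(0.573⁴ − 0.307⁴)/32 = 9.711×10^-3 m⁴.
T_max = τ_allow·J/r = 1.09×10^8 × 9.711×10^-3 / 0.286 = 3.695e6 N·m.
ω = 1.67 rad/s, so P_max = T_max·ω = 6.170×10^6 W.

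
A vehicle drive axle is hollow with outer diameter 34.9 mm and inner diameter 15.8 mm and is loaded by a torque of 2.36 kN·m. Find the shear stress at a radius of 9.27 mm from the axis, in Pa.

1.57e8 Pa

J = π(d_o⁴ − d_i⁴)/32 = π(0.0349⁴ − 0.0158⁴)/32 = 1.395×10^-7 m⁴.
Shear stress varies linearly with radius: τ = T·r/J = 2360 × 0.00927 / 1.395×10^-7 = 1.568×10^8 Pa.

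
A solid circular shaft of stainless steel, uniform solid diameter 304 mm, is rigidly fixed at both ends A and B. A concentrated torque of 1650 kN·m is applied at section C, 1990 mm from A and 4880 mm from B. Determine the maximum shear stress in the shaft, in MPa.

With uniform GJ and both ends fixed, compatibility θ_AC = θ_CB gives T_A·a = T_B·b, together with T_A + T_B = T₀.
T_A = T₀·b/(a+b) = 1.650e6·4880/6870 = 1.172e6 N·m; T_B = 477900 N·m.
τ in each portion: τ_AC = 2.12×10^8 Pa, τ_CB = 8.66×10^7 Pa; maximum is in AC.
τ_max = T_AC·r/J = 1.172e6·0.152/8.38×10^-4 = 2.125×10^8 Pa.

212 MPa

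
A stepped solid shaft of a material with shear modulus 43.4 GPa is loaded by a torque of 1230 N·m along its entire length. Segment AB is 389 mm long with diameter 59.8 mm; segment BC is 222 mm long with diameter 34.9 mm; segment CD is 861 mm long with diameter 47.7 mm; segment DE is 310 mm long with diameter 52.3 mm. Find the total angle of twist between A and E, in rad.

0.112 rad

J_AB = π(0.0598)⁴/32 = 1.26×10^-6 m⁴; J_BC = π(0.0349)⁴/32 = 1.46×10^-7 m⁴; J_CD = π(0.0477)⁴/32 = 5.08×10^-7 m⁴; J_DE = π(0.0523)⁴/32 = 7.35×10^-7 m⁴.
θ = (T/G)·Σ L_i/J_i = (1230/43.4×10⁹)·(0.389/1.26×10^-6 + 0.222/1.46×10^-7 + 0.861/5.08×10^-7 + 0.310/7.35×10^-7) = 0.1120 rad.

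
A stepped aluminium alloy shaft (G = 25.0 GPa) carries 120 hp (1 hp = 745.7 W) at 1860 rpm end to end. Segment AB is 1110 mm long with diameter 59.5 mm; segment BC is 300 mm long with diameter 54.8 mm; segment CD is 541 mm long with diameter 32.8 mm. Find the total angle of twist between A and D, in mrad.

ω = 2π·1860/60 = 194.8 rad/s, so T = P/ω = 120×745.7 / 194.8 = 459.4 N·m.
J_AB = π(0.0595)⁴/32 = 1.23×10^-6 m⁴; J_BC = π(0.0548)⁴/32 = 8.85×10^-7 m⁴; J_CD = π(0.0328)⁴/32 = 1.14×10^-7 m⁴.
θ = (T/G)·Σ L_i/J_i = (459.4/25.0×10⁹)·(1.11/1.23×10^-6 + 0.300/8.85×10^-7 + 0.541/1.14×10^-7) = 0.1103 rad.

110 mrad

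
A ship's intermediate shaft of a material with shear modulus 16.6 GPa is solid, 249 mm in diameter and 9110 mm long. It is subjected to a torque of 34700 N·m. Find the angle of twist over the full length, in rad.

0.0505 rad

J = πd⁴/32 = π(0.249)⁴/32 = 3.774×10^-4 m⁴.
θ = T·L/(G·J) = 34700 × 9.11 / (16.6×10⁹ × 3.774×10^-4) = 0.05046 rad.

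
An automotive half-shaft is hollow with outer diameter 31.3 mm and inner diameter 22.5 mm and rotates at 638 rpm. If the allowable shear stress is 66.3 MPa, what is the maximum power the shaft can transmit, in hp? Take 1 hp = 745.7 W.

26.2 hp

J = π(d_o⁴ − d_i⁴)/32 = π(0.0313⁴ − 0.0225⁴)/32 = 6.907×10^-8 m⁴.
T_max = τ_allow·J/r = 6.63×10^7 × 6.907×10^-8 / 0.0157 = 292.6 N·m.
ω = 2π·638/60 = 66.81 rad/s, so P_max = T_max·ω = 1.955×10^4 W.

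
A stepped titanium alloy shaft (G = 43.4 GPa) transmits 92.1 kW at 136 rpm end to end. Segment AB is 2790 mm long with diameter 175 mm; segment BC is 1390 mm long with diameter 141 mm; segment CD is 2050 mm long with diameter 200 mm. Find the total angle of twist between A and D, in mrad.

ω = 2π·136/60 = 14.24 rad/s, so T = P/ω = 92.1×10³ / 14.24 = 6467 N·m.
J_AB = π(0.175)⁴/32 = 9.21×10^-5 m⁴; J_BC = π(0.141)⁴/32 = 3.88×10^-5 m⁴; J_CD = π(0.200)⁴/32 = 1.57×10^-4 m⁴.
θ = (T/G)·Σ L_i/J_i = (6467/43.4×10⁹)·(2.79/9.21×10^-5 + 1.39/3.88×10^-5 + 2.05/1.57×10^-4) = 0.01180 rad.

11.8 mrad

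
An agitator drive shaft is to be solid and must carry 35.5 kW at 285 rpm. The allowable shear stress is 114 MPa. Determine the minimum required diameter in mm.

37.6 mm

ω = 2π·285/60 = 29.85 rad/s, so T = P/ω = 35.5×10³ / 29.85 = 1189 N·m.
For a solid shaft τ_max = 16T/(πd³), so d = (16T/(π τ_allow))^(1/3) = (16·1189/(π·1.14×10^8))^(1/3) = 0.03760 m.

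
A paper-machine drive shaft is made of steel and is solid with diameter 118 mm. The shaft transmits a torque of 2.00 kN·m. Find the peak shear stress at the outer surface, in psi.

J = πd⁴/32 = π(0.118)⁴/32 = 1.903×10^-5 m⁴.
τ_max = T·r/J = 2000 × 0.0590 / 1.903×10^-5 = 6.199×10^6 Pa.

899 psi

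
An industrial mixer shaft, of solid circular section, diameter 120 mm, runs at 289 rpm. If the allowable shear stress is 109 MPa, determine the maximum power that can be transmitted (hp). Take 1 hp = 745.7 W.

J = πd⁴/32 = π(0.120)⁴/32 = 2.036×10^-5 m⁴.
T_max = τ_allow·J/r = 1.09×10^8 × 2.036×10^-5 / 0.0600 = 36980 N·m.
ω = 2π·289/60 = 30.26 rad/s, so P_max = T_max·ω = 1.119×10^6 W.

1500 hp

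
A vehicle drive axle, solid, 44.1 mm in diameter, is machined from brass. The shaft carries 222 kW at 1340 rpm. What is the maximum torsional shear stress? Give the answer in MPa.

93.9 MPa

ω = 2π·1340/60 = 140.3 rad/s, so T = P/ω = 222×10³ / 140.3 = 1582 N·m.
J = πd⁴/32 = π(0.0441)⁴/32 = 3.713×10^-7 m⁴.
τ_max = T·r/J = 1582 × 0.0221 / 3.713×10^-7 = 9.395×10^7 Pa.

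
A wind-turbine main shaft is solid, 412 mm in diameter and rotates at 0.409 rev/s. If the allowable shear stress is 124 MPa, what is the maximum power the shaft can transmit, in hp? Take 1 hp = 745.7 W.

5870 hp

J = πd⁴/32 = π(0.412)⁴/32 = 2.829×10^-3 m⁴.
T_max = τ_allow·J/r = 1.24×10^8 × 2.829×10^-3 / 0.206 = 1.703e6 N·m.
ω = 2π·0.409 = 2.570 rad/s, so P_max = T_max·ω = 4.376×10^6 W.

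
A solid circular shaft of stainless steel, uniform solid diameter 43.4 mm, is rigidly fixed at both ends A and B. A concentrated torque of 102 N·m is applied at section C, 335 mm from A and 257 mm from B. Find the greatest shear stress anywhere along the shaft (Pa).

With uniform GJ and both ends fixed, compatibility θ_AC = θ_CB gives T_A·a = T_B·b, together with T_A + T_B = T₀.
T_A = T₀·b/(a+b) = 102.0·257/592.0 = 44.28 N·m; T_B = 57.72 N·m.
τ in each portion: τ_AC = 2.76×10^6 Pa, τ_CB = 3.60×10^6 Pa; maximum is in CB.
τ_max = T_CB·r/J = 57.72·0.0217/3.48×10^-7 = 3.596×10^6 Pa.

3.60e6 Pa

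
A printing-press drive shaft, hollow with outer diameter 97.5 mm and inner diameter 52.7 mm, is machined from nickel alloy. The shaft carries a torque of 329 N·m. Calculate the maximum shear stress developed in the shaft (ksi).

J = π(d_o⁴ − d_i⁴)/32 = π(0.0975⁴ − 0.0527⁴)/32 = 8.115×10^-6 m⁴.
τ_max = T·r/J = 329.0 × 0.0488 / 8.115×10^-6 = 1.977×10^6 Pa.

0.287 ksi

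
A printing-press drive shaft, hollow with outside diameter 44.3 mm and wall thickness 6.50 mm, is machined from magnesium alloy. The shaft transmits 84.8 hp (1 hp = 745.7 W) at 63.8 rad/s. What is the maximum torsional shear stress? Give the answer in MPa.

77.3 MPa

ω = 63.8 rad/s, so T = P/ω = 84.8×745.7 / 63.80 = 991.1 N·m.
J = π(d_o⁴ − d_i⁴)/32 = π(0.0443⁴ − 0.0313⁴)/32 = 2.839×10^-7 m⁴.
τ_max = T·r/J = 991.1 × 0.0221 / 2.839×10^-7 = 7.734×10^7 Pa.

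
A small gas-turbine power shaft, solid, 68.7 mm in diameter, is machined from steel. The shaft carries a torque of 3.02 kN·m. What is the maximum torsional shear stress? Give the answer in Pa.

4.74e7 Pa

J = πd⁴/32 = π(0.0687)⁴/32 = 2.187×10^-6 m⁴.
τ_max = T·r/J = 3020 × 0.0343 / 2.187×10^-6 = 4.744×10^7 Pa.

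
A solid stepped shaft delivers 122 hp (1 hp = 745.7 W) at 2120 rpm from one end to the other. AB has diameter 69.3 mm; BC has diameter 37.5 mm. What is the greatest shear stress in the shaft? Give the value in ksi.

ω = 2π·2120/60 = 222.0 rad/s, so T = P/ω = 122×745.7 / 222.0 = 409.8 N·m.
Under the same torque, τ_max = 16T/(πd³) is largest where d is smallest — segment BC (d = 37.5 mm).
τ_max = 16·409.8/(π·(0.0375)³) = 3.958×10^7 Pa.

5.74 ksi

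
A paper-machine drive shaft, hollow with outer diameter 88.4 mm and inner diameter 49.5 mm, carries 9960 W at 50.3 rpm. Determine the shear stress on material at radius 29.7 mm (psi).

ω = 2π·50.3/60 = 5.267 rad/s, so T = P/ω = 9960 / 5.267 = 1891 N·m.
J = π(d_o⁴ − d_i⁴)/32 = π(0.0884⁴ − 0.0495⁴)/32 = 5.406×10^-6 m⁴.
Shear stress varies linearly with radius: τ = T·r/J = 1891 × 0.0297 / 5.406×10^-6 = 1.039×10^7 Pa.

1510 psi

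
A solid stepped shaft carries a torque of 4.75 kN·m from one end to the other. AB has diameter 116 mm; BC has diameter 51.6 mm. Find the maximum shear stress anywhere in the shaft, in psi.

Under the same torque, τ_max = 16T/(πd³) is largest where d is smallest — segment BC (d = 51.6 mm).
τ_max = 16·4750/(π·(0.0516)³) = 1.761×10^8 Pa.

25500 psi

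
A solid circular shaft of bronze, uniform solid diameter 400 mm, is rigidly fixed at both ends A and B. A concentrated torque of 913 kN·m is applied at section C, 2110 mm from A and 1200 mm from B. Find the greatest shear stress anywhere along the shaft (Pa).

With uniform GJ and both ends fixed, compatibility θ_AC = θ_CB gives T_A·a = T_B·b, together with T_A + T_B = T₀.
T_A = T₀·b/(a+b) = 913000·1200/3310 = 331000 N·m; T_B = 582000 N·m.
τ in each portion: τ_AC = 2.63×10^7 Pa, τ_CB = 4.63×10^7 Pa; maximum is in CB.
τ_max = T_CB·r/J = 582000·0.200/2.51×10^-3 = 4.631×10^7 Pa.

4.63e7 Pa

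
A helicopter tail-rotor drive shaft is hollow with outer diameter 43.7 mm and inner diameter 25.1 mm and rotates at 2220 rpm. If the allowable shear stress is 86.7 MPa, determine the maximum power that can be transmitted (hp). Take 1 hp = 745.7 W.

J = π(d_o⁴ − d_i⁴)/32 = π(0.0437⁴ − 0.0251⁴)/32 = 3.191×10^-7 m⁴.
T_max = τ_allow·J/r = 8.67×10^7 × 3.191×10^-7 / 0.0219 = 1266 N·m.
ω = 2π·2220/60 = 232.5 rad/s, so P_max = T_max·ω = 2.943×10^5 W.

395 hp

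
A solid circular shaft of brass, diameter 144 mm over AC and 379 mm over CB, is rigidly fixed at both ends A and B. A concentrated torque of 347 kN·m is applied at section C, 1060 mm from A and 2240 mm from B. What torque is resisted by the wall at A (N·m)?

14600 N·m

Compatibility: T_A·a/J_AC = T_B·b/J_CB with T_A + T_B = T₀.
J_AC = 4.22×10^-5 m⁴, J_CB = 2.03×10^-3 m⁴, so T_A = T₀·(J_AC/a)/((J_AC/a)+(J_CB/b)) = 14640 N·m, T_B = 332400 N·m.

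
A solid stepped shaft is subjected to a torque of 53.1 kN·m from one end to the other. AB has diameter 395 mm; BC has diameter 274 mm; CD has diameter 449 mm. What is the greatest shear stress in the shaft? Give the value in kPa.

Under the same torque, τ_max = 16T/(πd³) is largest where d is smallest — segment BC (d = 274 mm).
τ_max = 16·53100/(π·(0.274)³) = 1.315×10^7 Pa.

13100 kPa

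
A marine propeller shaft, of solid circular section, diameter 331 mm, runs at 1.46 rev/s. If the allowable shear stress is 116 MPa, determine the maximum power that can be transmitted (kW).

7580 kW

J = πd⁴/32 = π(0.331)⁴/32 = 1.178×10^-3 m⁴.
T_max = τ_allow·J/r = 1.16×10^8 × 1.178×10^-3 / 0.166 = 826000 N·m.
ω = 2π·1.46 = 9.173 rad/s, so P_max = T_max·ω = 7.577×10^6 W.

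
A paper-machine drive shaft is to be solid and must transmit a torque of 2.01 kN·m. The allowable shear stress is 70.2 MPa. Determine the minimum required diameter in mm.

52.6 mm

For a solid shaft τ_max = 16T/(πd³), so d = (16T/(π τ_allow))^(1/3) = (16·2010/(π·7.02×10^7))^(1/3) = 0.05264 m.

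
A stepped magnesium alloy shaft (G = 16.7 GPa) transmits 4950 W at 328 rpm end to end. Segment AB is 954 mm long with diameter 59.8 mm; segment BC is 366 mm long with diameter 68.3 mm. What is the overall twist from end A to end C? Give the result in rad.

0.00804 rad

ω = 2π·328/60 = 34.35 rad/s, so T = P/ω = 4950 / 34.35 = 144.1 N·m.
J_AB = π(0.0598)⁴/32 = 1.26×10^-6 m⁴; J_BC = π(0.0683)⁴/32 = 2.14×10^-6 m⁴.
θ = (T/G)·Σ L_i/J_i = (144.1/16.7×10⁹)·(0.954/1.26×10^-6 + 0.366/2.14×10^-6) = 8.036×10^-3 rad.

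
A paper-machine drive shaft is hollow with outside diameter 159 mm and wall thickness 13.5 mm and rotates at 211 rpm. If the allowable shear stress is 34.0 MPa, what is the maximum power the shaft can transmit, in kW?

311 kW

J = π(d_o⁴ − d_i⁴)/32 = π(0.159⁴ − 0.132⁴)/32 = 3.294×10^-5 m⁴.
T_max = τ_allow·J/r = 3.40×10^7 × 3.294×10^-5 / 0.0795 = 14090 N·m.
ω = 2π·211/60 = 22.10 rad/s, so P_max = T_max·ω = 3.113×10^5 W.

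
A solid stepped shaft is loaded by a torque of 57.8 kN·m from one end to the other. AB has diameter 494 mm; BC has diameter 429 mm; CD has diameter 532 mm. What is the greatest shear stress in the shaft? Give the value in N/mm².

Under the same torque, τ_max = 16T/(πd³) is largest where d is smallest — segment BC (d = 429 mm).
τ_max = 16·57800/(π·(0.429)³) = 3.728×10^6 Pa.

3.73 N/mm²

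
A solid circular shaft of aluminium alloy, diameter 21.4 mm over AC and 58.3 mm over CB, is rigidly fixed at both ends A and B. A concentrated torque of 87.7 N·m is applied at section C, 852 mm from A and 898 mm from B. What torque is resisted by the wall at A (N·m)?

1.65 N·m

Compatibility: T_A·a/J_AC = T_B·b/J_CB with T_A + T_B = T₀.
J_AC = 2.06×10^-8 m⁴, J_CB = 1.13×10^-6 m⁴, so T_A = T₀·(J_AC/a)/((J_AC/a)+(J_CB/b)) = 1.647 N·m, T_B = 86.05 N·m.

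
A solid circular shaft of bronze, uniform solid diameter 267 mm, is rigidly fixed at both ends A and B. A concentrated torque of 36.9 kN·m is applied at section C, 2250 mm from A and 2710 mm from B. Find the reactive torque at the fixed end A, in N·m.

20200 N·m

With uniform GJ and both ends fixed, compatibility θ_AC = θ_CB gives T_A·a = T_B·b, together with T_A + T_B = T₀.
T_A = T₀·b/(a+b) = 36900·2710/4960 = 20160 N·m; T_B = 16740 N·m.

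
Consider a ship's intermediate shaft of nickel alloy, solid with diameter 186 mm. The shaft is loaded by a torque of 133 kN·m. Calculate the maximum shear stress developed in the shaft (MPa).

105 MPa

J = πd⁴/32 = π(0.186)⁴/32 = 1.175×10^-4 m⁴.
τ_max = T·r/J = 133000 × 0.0930 / 1.175×10^-4 = 1.053×10^8 Pa.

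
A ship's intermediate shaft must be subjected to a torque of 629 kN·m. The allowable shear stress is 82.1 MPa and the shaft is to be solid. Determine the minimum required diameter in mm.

For a solid shaft τ_max = 16T/(πd³), so d = (16T/(π τ_allow))^(1/3) = (16·629000/(π·8.21×10^7))^(1/3) = 0.3392 m.

339 mm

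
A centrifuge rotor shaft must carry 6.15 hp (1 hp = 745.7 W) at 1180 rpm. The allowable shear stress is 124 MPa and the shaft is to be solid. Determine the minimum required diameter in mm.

ω = 2π·1180/60 = 123.6 rad/s, so T = P/ω = 6.15×745.7 / 123.6 = 37.11 N·m.
For a solid shaft τ_max = 16T/(πd³), so d = (16T/(π τ_allow))^(1/3) = (16·37.11/(π·1.24×10^8))^(1/3) = 0.01151 m.

11.5 mm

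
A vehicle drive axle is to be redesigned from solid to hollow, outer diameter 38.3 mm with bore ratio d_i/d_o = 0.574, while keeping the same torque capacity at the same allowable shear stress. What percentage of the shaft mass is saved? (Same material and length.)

Equal τ_max and T ⇒ the solid shaft needs d_s³ = d_o³(1−k⁴), so d_s = 38.3·(1−0.574⁴)^(1/3) = 36.86 mm.
Area ratio A_h/A_s = d_o²(1−k²)/d_s² = (1−k²)/(1−k⁴)^(2/3) = 0.7239.
Mass saving = 1 − 0.7239 = 27.6 %.

27.6 %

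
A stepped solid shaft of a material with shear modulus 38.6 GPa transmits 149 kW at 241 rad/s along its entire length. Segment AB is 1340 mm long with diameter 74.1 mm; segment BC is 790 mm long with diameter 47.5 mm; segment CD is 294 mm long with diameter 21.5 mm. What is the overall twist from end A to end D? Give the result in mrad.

ω = 241 rad/s, so T = P/ω = 149×10³ / 241.0 = 618.3 N·m.
J_AB = π(0.0741)⁴/32 = 2.96×10^-6 m⁴; J_BC = π(0.0475)⁴/32 = 5.00×10^-7 m⁴; J_CD = π(0.0215)⁴/32 = 2.10×10^-8 m⁴.
θ = (T/G)·Σ L_i/J_i = (618.3/38.6×10⁹)·(1.34/2.96×10^-6 + 0.790/5.00×10^-7 + 0.294/2.10×10^-8) = 0.2570 rad.

257 mrad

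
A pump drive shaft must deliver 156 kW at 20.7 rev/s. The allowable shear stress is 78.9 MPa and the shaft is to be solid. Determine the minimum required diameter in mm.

42.6 mm

ω = 2π·20.7 = 130.1 rad/s, so T = P/ω = 156×10³ / 130.1 = 1199 N·m.
For a solid shaft τ_max = 16T/(πd³), so d = (16T/(π τ_allow))^(1/3) = (16·1199/(π·7.89×10^7))^(1/3) = 0.04262 m.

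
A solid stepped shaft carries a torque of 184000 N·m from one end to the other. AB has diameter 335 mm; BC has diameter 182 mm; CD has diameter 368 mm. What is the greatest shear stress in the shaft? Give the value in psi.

22500 psi

Under the same torque, τ_max = 16T/(πd³) is largest where d is smallest — segment BC (d = 182 mm).
τ_max = 16·184000/(π·(0.182)³) = 1.554×10^8 Pa.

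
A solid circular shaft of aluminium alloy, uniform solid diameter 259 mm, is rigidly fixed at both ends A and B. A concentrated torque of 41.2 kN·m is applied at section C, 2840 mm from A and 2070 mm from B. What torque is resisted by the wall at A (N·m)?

With uniform GJ and both ends fixed, compatibility θ_AC = θ_CB gives T_A·a = T_B·b, together with T_A + T_B = T₀.
T_A = T₀·b/(a+b) = 41200·2070/4910 = 17370 N·m; T_B = 23830 N·m.

17400 N·m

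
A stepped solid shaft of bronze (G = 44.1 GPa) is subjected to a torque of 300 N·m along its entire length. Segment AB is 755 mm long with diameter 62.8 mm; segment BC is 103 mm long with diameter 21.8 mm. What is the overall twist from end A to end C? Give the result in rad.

J_AB = π(0.0628)⁴/32 = 1.53×10^-6 m⁴; J_BC = π(0.0218)⁴/32 = 2.22×10^-8 m⁴.
θ = (T/G)·Σ L_i/J_i = (300.0/44.1×10⁹)·(0.755/1.53×10^-6 + 0.103/2.22×10^-8) = 0.03496 rad.

0.0350 rad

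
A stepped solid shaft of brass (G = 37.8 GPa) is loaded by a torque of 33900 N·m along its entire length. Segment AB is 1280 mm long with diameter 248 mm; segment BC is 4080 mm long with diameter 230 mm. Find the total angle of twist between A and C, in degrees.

J_AB = π(0.248)⁴/32 = 3.71×10^-4 m⁴; J_BC = π(0.230)⁴/32 = 2.75×10^-4 m⁴.
θ = (T/G)·Σ L_i/J_i = (33900/37.8×10⁹)·(1.28/3.71×10^-4 + 4.08/2.75×10^-4) = 0.01641 rad.

0.940°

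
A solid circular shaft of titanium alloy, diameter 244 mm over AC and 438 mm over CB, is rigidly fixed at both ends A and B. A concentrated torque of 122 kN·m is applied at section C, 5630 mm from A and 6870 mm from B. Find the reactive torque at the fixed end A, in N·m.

12800 N·m

Compatibility: T_A·a/J_AC = T_B·b/J_CB with T_A + T_B = T₀.
J_AC = 3.48×10^-4 m⁴, J_CB = 3.61×10^-3 m⁴, so T_A = T₀·(J_AC/a)/((J_AC/a)+(J_CB/b)) = 12830 N·m, T_B = 109200 N·m.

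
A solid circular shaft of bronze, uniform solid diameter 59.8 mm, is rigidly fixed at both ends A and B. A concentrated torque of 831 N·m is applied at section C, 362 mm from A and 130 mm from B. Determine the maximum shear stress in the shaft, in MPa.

14.6 MPa

With uniform GJ and both ends fixed, compatibility θ_AC = θ_CB gives T_A·a = T_B·b, together with T_A + T_B = T₀.
T_A = T₀·b/(a+b) = 831.0·130/492.0 = 219.6 N·m; T_B = 611.4 N·m.
τ in each portion: τ_AC = 5.23×10^6 Pa, τ_CB = 1.46×10^7 Pa; maximum is in CB.
τ_max = T_CB·r/J = 611.4·0.0299/1.26×10^-6 = 1.456×10^7 Pa.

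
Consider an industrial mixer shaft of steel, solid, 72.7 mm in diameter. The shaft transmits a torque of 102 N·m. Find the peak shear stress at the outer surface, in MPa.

1.35 MPa

J = πd⁴/32 = π(0.0727)⁴/32 = 2.742×10^-6 m⁴.
τ_max = T·r/J = 102.0 × 0.0364 / 2.742×10^-6 = 1.352×10^6 Pa.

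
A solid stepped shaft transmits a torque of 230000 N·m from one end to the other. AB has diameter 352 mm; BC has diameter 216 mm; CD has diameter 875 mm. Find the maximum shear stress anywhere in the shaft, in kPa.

116000 kPa

Under the same torque, τ_max = 16T/(πd³) is largest where d is smallest — segment BC (d = 216 mm).
τ_max = 16·230000/(π·(0.216)³) = 1.162×10^8 Pa.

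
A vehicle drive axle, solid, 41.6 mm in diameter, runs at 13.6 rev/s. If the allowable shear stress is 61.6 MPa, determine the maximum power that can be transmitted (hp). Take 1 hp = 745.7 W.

J = πd⁴/32 = π(0.0416)⁴/32 = 2.940×10^-7 m⁴.
T_max = τ_allow·J/r = 6.16×10^7 × 2.940×10^-7 / 0.0208 = 870.7 N·m.
ω = 2π·13.6 = 85.45 rad/s, so P_max = T_max·ω = 7.441×10^4 W.

99.8 hp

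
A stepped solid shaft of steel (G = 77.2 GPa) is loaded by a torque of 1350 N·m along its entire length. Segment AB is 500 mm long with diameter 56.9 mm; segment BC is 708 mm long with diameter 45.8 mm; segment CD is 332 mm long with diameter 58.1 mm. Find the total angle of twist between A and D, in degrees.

J_AB = π(0.0569)⁴/32 = 1.03×10^-6 m⁴; J_BC = π(0.0458)⁴/32 = 4.32×10^-7 m⁴; J_CD = π(0.0581)⁴/32 = 1.12×10^-6 m⁴.
θ = (T/G)·Σ L_i/J_i = (1350/77.2×10⁹)·(0.500/1.03×10^-6 + 0.708/4.32×10^-7 + 0.332/1.12×10^-6) = 0.04235 rad.

2.43°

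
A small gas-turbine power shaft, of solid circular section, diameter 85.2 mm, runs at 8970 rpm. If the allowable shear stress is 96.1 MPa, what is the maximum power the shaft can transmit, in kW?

J = πd⁴/32 = π(0.0852)⁴/32 = 5.173×10^-6 m⁴.
T_max = τ_allow·J/r = 9.61×10^7 × 5.173×10^-6 / 0.0426 = 11670 N·m.
ω = 2π·8970/60 = 939.3 rad/s, so P_max = T_max·ω = 1.096×10^7 W.

11000 kW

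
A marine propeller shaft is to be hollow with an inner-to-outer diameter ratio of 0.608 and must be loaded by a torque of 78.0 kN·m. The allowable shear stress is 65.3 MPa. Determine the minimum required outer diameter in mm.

For a hollow shaft with d_i/d_o = 0.608: τ_max = 16T/(π d_o³ (1−k⁴)), so d_o = [16T/(π τ_allow (1−k⁴))]^(1/3) = [16·78000/(π·6.53×10^7·0.8633)]^(1/3) = 0.1917 m.

192 mm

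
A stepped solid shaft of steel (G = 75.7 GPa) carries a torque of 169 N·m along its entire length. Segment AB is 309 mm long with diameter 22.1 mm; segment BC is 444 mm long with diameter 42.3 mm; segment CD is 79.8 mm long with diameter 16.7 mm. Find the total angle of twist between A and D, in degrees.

3.21°

J_AB = π(0.0221)⁴/32 = 2.34×10^-8 m⁴; J_BC = π(0.0423)⁴/32 = 3.14×10^-7 m⁴; J_CD = π(0.0167)⁴/32 = 7.64×10^-9 m⁴.
θ = (T/G)·Σ L_i/J_i = (169.0/75.7×10⁹)·(0.309/2.34×10^-8 + 0.444/3.14×10^-7 + 0.0798/7.64×10^-9) = 0.05594 rad.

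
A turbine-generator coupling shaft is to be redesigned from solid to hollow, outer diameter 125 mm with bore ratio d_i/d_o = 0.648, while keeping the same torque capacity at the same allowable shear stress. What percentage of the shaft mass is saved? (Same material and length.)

Equal τ_max and T ⇒ the solid shaft needs d_s³ = d_o³(1−k⁴), so d_s = 125·(1−0.648⁴)^(1/3) = 117.2 mm.
Area ratio A_h/A_s = d_o²(1−k²)/d_s² = (1−k²)/(1−k⁴)^(2/3) = 0.6602.
Mass saving = 1 − 0.6602 = 34.0 %.

34.0 %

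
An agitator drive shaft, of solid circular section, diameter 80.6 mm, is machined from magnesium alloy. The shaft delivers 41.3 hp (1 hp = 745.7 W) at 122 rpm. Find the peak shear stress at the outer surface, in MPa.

ω = 2π·122/60 = 12.78 rad/s, so T = P/ω = 41.3×745.7 / 12.78 = 2411 N·m.
J = πd⁴/32 = π(0.0806)⁴/32 = 4.143×10^-6 m⁴.
τ_max = T·r/J = 2411 × 0.0403 / 4.143×10^-6 = 2.345×10^7 Pa.

23.4 MPa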